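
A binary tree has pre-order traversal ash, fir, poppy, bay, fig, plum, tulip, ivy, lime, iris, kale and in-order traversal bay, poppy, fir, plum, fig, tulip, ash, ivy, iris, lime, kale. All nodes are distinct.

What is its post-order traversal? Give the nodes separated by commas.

The first element of pre-order is the root; it splits in-order into left and right subtrees.
Root ash: left subtree has 6 nodes {bay, poppy, fir, plum, fig, tulip}, right has 4 {ivy, iris, lime, kale}.
  Root fir: left subtree has 2 nodes {bay, poppy}, right has 3 {plum, fig, tulip}.
    Root poppy: left subtree has 1 node {bay}, right has 0 { }.
    Root fig: left subtree has 1 node {plum}, right has 1 {tulip}.
  Root ivy: left subtree has 0 nodes { }, right has 3 {iris, lime, kale}.
    Root lime: left subtree has 1 node {iris}, right has 1 {kale}.

bay, poppy, plum, tulip, fig, fir, iris, kale, lime, ivy, ash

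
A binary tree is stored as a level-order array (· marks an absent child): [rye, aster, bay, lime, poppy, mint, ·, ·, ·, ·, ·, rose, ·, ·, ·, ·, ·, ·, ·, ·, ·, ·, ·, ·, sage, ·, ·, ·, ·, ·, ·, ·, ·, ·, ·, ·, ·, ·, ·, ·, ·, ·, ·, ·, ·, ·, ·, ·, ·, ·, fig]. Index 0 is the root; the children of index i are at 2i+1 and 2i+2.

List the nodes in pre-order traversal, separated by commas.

Pre-order visits the node, then its left subtree, then its right subtree.
Visit rye.
At rye: go left to aster.
  Visit aster.
  At aster: go left to lime.
    lime is a leaf — visit lime.
  At aster: go right to poppy.
    poppy is a leaf — visit poppy.
At rye: go right to bay.
  Visit bay.
  At bay: go left to mint.
    Visit mint.
    At mint: go left to rose.
      Visit rose.
      At rose: no left child.
      At rose: go right to sage.
        Visit sage.
        At sage: no left child.
        At sage: go right to fig.
          fig is a leaf — visit fig.
    At mint: no right child.
  At bay: no right child.

rye, aster, lime, poppy, bay, mint, rose, sage, fig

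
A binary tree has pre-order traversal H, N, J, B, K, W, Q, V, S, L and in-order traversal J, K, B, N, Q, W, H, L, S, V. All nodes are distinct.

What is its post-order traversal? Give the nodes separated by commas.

K, B, J, Q, W, N, L, S, V, H

The first element of pre-order is the root; it splits in-order into left and right subtrees.
Root H: left subtree has 6 nodes {J, K, B, N, Q, W}, right has 3 {L, S, V}.
  Root N: left subtree has 3 nodes {J, K, B}, right has 2 {Q, W}.
    Root J: left subtree has 0 nodes { }, right has 2 {K, B}.
      Root B: left subtree has 1 node {K}, right has 0 { }.
    Root W: left subtree has 1 node {Q}, right has 0 { }.
  Root V: left subtree has 2 nodes {L, S}, right has 0 { }.
    Root S: left subtree has 1 node {L}, right has 0 { }.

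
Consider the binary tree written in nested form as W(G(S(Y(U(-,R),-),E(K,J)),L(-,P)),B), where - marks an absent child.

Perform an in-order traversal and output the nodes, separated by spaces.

U R Y S K E J G L P W B

In-order visits the left subtree, then the node, then the right subtree.
At W: go left to G.
  At G: go left to S.
    At S: go left to Y.
      At Y: go left to U.
        At U: no left child.
        Visit U.
        At U: go right to R.
          R is a leaf — visit R.
      Visit Y.
      At Y: no right child.
    Visit S.
    At S: go right to E.
      At E: go left to K.
        K is a leaf — visit K.
      Visit E.
      At E: go right to J.
        J is a leaf — visit J.
  Visit G.
  At G: go right to L.
    At L: no left child.
    Visit L.
    At L: go right to P.
      P is a leaf — visit P.
Visit W.
At W: go right to B.
  B is a leaf — visit B.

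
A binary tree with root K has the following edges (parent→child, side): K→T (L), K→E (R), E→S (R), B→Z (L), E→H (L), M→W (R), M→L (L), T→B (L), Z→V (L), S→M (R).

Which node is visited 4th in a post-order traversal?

T

Post-order visits the left subtree, then the right subtree, then the node.
At K: go left to T.
  At T: go left to B.
    At B: go left to Z.
      At Z: go left to V.
        V is a leaf — visit V.
      At Z: no right child.
      Visit Z.
    At B: no right child.
    Visit B.
  At T: no right child.
  Visit T.
At K: go right to E.
  At E: go left to H.
    H is a leaf — visit H.
  At E: go right to S.
    At S: no left child.
    At S: go right to M.
      At M: go left to L.
        L is a leaf — visit L.
      At M: go right to W.
        W is a leaf — visit W.
      Visit M.
    Visit S.
  Visit E.
Visit K.
Full post-order sequence: V, Z, B, T, H, L, W, M, S, E, K.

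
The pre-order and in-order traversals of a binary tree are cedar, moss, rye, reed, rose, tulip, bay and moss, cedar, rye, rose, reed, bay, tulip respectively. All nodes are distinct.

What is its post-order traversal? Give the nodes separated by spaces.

The first element of pre-order is the root; it splits in-order into left and right subtrees.
Root cedar: left subtree has 1 node {moss}, right has 5 {rye, rose, reed, bay, tulip}.
  Root rye: left subtree has 0 nodes { }, right has 4 {rose, reed, bay, tulip}.
    Root reed: left subtree has 1 node {rose}, right has 2 {bay, tulip}.
      Root tulip: left subtree has 1 node {bay}, right has 0 { }.

moss rose bay tulip reed rye cedar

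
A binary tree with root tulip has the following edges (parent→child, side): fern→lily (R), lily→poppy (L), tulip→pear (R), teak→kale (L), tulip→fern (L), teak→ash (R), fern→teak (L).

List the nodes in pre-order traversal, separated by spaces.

tulip fern teak kale ash lily poppy pear

Pre-order visits the node, then its left subtree, then its right subtree.
Visit tulip.
At tulip: go left to fern.
  Visit fern.
  At fern: go left to teak.
    Visit teak.
    At teak: go left to kale.
      kale is a leaf — visit kale.
    At teak: go right to ash.
      ash is a leaf — visit ash.
  At fern: go right to lily.
    Visit lily.
    At lily: go left to poppy.
      poppy is a leaf — visit poppy.
    At lily: no right child.
At tulip: go right to pear.
  pear is a leaf — visit pear.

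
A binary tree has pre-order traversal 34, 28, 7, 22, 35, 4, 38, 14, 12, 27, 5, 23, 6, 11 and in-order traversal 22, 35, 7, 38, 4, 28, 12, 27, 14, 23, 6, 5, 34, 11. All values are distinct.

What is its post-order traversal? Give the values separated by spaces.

The first element of pre-order is the root; it splits in-order into left and right subtrees.
Root 34: left subtree has 12 nodes {22, 35, 7, 38, 4, 28, 12, 27, 14, 23, 6, 5}, right has 1 {11}.
  Root 28: left subtree has 5 nodes {22, 35, 7, 38, 4}, right has 6 {12, 27, 14, 23, 6, 5}.
    Root 7: left subtree has 2 nodes {22, 35}, right has 2 {38, 4}.
      Root 22: left subtree has 0 nodes { }, right has 1 {35}.
      Root 4: left subtree has 1 node {38}, right has 0 { }.
    Root 14: left subtree has 2 nodes {12, 27}, right has 3 {23, 6, 5}.
      Root 12: left subtree has 0 nodes { }, right has 1 {27}.
      Root 5: left subtree has 2 nodes {23, 6}, right has 0 { }.
        Root 23: left subtree has 0 nodes { }, right has 1 {6}.

35 22 38 4 7 27 12 6 23 5 14 28 11 34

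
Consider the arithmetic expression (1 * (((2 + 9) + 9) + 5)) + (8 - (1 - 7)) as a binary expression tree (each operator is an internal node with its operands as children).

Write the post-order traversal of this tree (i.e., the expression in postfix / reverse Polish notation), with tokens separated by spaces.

1 2 9 + 9 + 5 + * 8 1 7 - - +

Post-order on an expression tree gives postfix notation: for each operator, emit left operand, right operand, then the operator.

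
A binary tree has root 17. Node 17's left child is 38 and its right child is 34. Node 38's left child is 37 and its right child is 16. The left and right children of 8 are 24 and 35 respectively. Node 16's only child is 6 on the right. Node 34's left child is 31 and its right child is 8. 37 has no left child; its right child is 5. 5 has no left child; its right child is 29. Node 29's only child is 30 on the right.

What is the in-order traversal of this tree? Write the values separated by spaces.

37 5 29 30 38 16 6 17 31 34 24 8 35

In-order visits the left subtree, then the node, then the right subtree.
At 17: go left to 38.
  At 38: go left to 37.
    At 37: no left child.
    Visit 37.
    At 37: go right to 5.
      At 5: no left child.
      Visit 5.
      At 5: go right to 29.
        At 29: no left child.
        Visit 29.
        At 29: go right to 30.
          30 is a leaf — visit 30.
  Visit 38.
  At 38: go right to 16.
    At 16: no left child.
    Visit 16.
    At 16: go right to 6.
      6 is a leaf — visit 6.
Visit 17.
At 17: go right to 34.
  At 34: go left to 31.
    31 is a leaf — visit 31.
  Visit 34.
  At 34: go right to 8.
    At 8: go left to 24.
      24 is a leaf — visit 24.
    Visit 8.
    At 8: go right to 35.
      35 is a leaf — visit 35.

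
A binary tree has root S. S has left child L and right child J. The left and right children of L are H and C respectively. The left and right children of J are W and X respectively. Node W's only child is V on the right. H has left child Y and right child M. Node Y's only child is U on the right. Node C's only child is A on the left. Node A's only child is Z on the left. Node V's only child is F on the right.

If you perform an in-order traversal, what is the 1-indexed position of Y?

1

In-order visits the left subtree, then the node, then the right subtree.
At S: go left to L.
  At L: go left to H.
    At H: go left to Y.
      At Y: no left child.
      Visit Y.
      At Y: go right to U.
        U is a leaf — visit U.
    Visit H.
    At H: go right to M.
      M is a leaf — visit M.
  Visit L.
  At L: go right to C.
    At C: go left to A.
      At A: go left to Z.
        Z is a leaf — visit Z.
      Visit A.
      At A: no right child.
    Visit C.
    At C: no right child.
Visit S.
At S: go right to J.
  At J: go left to W.
    At W: no left child.
    Visit W.
    At W: go right to V.
      At V: no left child.
      Visit V.
      At V: go right to F.
        F is a leaf — visit F.
  Visit J.
  At J: go right to X.
    X is a leaf — visit X.
Full in-order sequence: Y, U, H, M, L, Z, A, C, S, W, V, F, J, X.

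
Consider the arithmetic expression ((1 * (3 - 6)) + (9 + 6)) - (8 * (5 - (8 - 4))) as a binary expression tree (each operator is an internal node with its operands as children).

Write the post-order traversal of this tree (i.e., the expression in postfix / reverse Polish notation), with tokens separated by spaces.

1 3 6 - * 9 6 + + 8 5 8 4 - - * -

Post-order on an expression tree gives postfix notation: for each operator, emit left operand, right operand, then the operator.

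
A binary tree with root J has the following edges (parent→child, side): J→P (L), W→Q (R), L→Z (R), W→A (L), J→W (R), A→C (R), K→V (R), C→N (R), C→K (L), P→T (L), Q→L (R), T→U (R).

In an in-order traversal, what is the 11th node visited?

In-order visits the left subtree, then the node, then the right subtree.
At J: go left to P.
  At P: go left to T.
    At T: no left child.
    Visit T.
    At T: go right to U.
      U is a leaf — visit U.
  Visit P.
  At P: no right child.
Visit J.
At J: go right to W.
  At W: go left to A.
    At A: no left child.
    Visit A.
    At A: go right to C.
      At C: go left to K.
        At K: no left child.
        Visit K.
        At K: go right to V.
          V is a leaf — visit V.
      Visit C.
      At C: go right to N.
        N is a leaf — visit N.
  Visit W.
  At W: go right to Q.
    At Q: no left child.
    Visit Q.
    At Q: go right to L.
      At L: no left child.
      Visit L.
      At L: go right to Z.
        Z is a leaf — visit Z.
Full in-order sequence: T, U, P, J, A, K, V, C, N, W, Q, L, Z.

Q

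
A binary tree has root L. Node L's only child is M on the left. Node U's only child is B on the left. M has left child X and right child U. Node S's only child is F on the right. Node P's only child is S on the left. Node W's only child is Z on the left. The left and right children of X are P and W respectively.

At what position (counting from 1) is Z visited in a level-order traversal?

Level-order visits nodes level by level from the root, left to right within each level.
Level 0: L
Level 1: M
Level 2: X, U
Level 3: P, W, B
Level 4: S, Z
Level 5: F
Full level-order sequence: L, M, X, U, P, W, B, S, Z, F.

9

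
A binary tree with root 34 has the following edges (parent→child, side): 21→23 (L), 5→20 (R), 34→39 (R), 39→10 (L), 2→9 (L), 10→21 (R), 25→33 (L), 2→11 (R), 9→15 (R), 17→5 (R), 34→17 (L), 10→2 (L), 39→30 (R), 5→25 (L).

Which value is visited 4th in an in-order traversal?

In-order visits the left subtree, then the node, then the right subtree.
At 34: go left to 17.
  At 17: no left child.
  Visit 17.
  At 17: go right to 5.
    At 5: go left to 25.
      At 25: go left to 33.
        33 is a leaf — visit 33.
      Visit 25.
      At 25: no right child.
    Visit 5.
    At 5: go right to 20.
      20 is a leaf — visit 20.
Visit 34.
At 34: go right to 39.
  At 39: go left to 10.
    At 10: go left to 2.
      At 2: go left to 9.
        At 9: no left child.
        Visit 9.
        At 9: go right to 15.
          15 is a leaf — visit 15.
      Visit 2.
      At 2: go right to 11.
        11 is a leaf — visit 11.
    Visit 10.
    At 10: go right to 21.
      At 21: go left to 23.
        23 is a leaf — visit 23.
      Visit 21.
      At 21: no right child.
  Visit 39.
  At 39: go right to 30.
    30 is a leaf — visit 30.
Full in-order sequence: 17, 33, 25, 5, 20, 34, 9, 15, 2, 11, 10, 23, 21, 39, 30.

5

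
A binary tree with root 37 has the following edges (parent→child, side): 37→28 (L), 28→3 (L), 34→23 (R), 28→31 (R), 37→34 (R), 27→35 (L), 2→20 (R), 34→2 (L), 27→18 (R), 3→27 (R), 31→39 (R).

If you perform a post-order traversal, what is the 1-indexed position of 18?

2

Post-order visits the left subtree, then the right subtree, then the node.
At 37: go left to 28.
  At 28: go left to 3.
    At 3: no left child.
    At 3: go right to 27.
      At 27: go left to 35.
        35 is a leaf — visit 35.
      At 27: go right to 18.
        18 is a leaf — visit 18.
      Visit 27.
    Visit 3.
  At 28: go right to 31.
    At 31: no left child.
    At 31: go right to 39.
      39 is a leaf — visit 39.
    Visit 31.
  Visit 28.
At 37: go right to 34.
  At 34: go left to 2.
    At 2: no left child.
    At 2: go right to 20.
      20 is a leaf — visit 20.
    Visit 2.
  At 34: go right to 23.
    23 is a leaf — visit 23.
  Visit 34.
Visit 37.
Full post-order sequence: 35, 18, 27, 3, 39, 31, 28, 20, 2, 23, 34, 37.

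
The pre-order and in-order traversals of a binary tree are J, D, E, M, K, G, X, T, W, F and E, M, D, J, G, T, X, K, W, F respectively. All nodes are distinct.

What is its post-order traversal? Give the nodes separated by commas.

M, E, D, T, X, G, F, W, K, J

The first element of pre-order is the root; it splits in-order into left and right subtrees.
Root J: left subtree has 3 nodes {E, M, D}, right has 6 {G, T, X, K, W, F}.
  Root D: left subtree has 2 nodes {E, M}, right has 0 { }.
    Root E: left subtree has 0 nodes { }, right has 1 {M}.
  Root K: left subtree has 3 nodes {G, T, X}, right has 2 {W, F}.
    Root G: left subtree has 0 nodes { }, right has 2 {T, X}.
      Root X: left subtree has 1 node {T}, right has 0 { }.
    Root W: left subtree has 0 nodes { }, right has 1 {F}.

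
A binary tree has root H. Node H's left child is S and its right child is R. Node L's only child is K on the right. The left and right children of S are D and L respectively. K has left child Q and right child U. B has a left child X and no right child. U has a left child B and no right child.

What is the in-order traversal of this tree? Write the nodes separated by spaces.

In-order visits the left subtree, then the node, then the right subtree.
At H: go left to S.
  At S: go left to D.
    D is a leaf — visit D.
  Visit S.
  At S: go right to L.
    At L: no left child.
    Visit L.
    At L: go right to K.
      At K: go left to Q.
        Q is a leaf — visit Q.
      Visit K.
      At K: go right to U.
        At U: go left to B.
          At B: go left to X.
            X is a leaf — visit X.
          Visit B.
          At B: no right child.
        Visit U.
        At U: no right child.
Visit H.
At H: go right to R.
  R is a leaf — visit R.

D S L Q K X B U H R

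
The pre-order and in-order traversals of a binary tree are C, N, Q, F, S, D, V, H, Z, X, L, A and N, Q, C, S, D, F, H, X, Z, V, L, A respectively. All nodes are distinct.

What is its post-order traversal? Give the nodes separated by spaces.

Q N D S X Z H A L V F C

The first element of pre-order is the root; it splits in-order into left and right subtrees.
Root C: left subtree has 2 nodes {N, Q}, right has 9 {S, D, F, H, X, Z, V, L, A}.
  Root N: left subtree has 0 nodes { }, right has 1 {Q}.
  Root F: left subtree has 2 nodes {S, D}, right has 6 {H, X, Z, V, L, A}.
    Root S: left subtree has 0 nodes { }, right has 1 {D}.
    Root V: left subtree has 3 nodes {H, X, Z}, right has 2 {L, A}.
      Root H: left subtree has 0 nodes { }, right has 2 {X, Z}.
        Root Z: left subtree has 1 node {X}, right has 0 { }.
      Root L: left subtree has 0 nodes { }, right has 1 {A}.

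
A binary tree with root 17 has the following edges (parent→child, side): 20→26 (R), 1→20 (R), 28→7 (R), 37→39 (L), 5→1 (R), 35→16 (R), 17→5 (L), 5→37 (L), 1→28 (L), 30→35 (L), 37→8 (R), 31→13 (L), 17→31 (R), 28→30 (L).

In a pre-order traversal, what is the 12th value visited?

Pre-order visits the node, then its left subtree, then its right subtree.
Visit 17.
At 17: go left to 5.
  Visit 5.
  At 5: go left to 37.
    Visit 37.
    At 37: go left to 39.
      39 is a leaf — visit 39.
    At 37: go right to 8.
      8 is a leaf — visit 8.
  At 5: go right to 1.
    Visit 1.
    At 1: go left to 28.
      Visit 28.
      At 28: go left to 30.
        Visit 30.
        At 30: go left to 35.
          Visit 35.
          At 35: no left child.
          At 35: go right to 16.
            16 is a leaf — visit 16.
        At 30: no right child.
      At 28: go right to 7.
        7 is a leaf — visit 7.
    At 1: go right to 20.
      Visit 20.
      At 20: no left child.
      At 20: go right to 26.
        26 is a leaf — visit 26.
At 17: go right to 31.
  Visit 31.
  At 31: go left to 13.
    13 is a leaf — visit 13.
  At 31: no right child.
Full pre-order sequence: 17, 5, 37, 39, 8, 1, 28, 30, 35, 16, 7, 20, 26, 31, 13.

20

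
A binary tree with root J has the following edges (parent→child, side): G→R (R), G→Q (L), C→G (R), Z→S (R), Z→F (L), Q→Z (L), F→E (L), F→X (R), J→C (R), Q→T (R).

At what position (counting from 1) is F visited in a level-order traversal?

8

Level-order visits nodes level by level from the root, left to right within each level.
Level 0: J
Level 1: C
Level 2: G
Level 3: Q, R
Level 4: Z, T
Level 5: F, S
Level 6: E, X
Full level-order sequence: J, C, G, Q, R, Z, T, F, S, E, X.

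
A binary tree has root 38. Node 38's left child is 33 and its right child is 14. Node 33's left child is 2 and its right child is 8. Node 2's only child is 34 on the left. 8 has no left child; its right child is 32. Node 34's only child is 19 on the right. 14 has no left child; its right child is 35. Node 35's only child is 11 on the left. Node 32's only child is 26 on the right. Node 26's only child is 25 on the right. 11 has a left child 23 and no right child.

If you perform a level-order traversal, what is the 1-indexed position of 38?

1

Level-order visits nodes level by level from the root, left to right within each level.
Level 0: 38
Level 1: 33, 14
Level 2: 2, 8, 35
Level 3: 34, 32, 11
Level 4: 19, 26, 23
Level 5: 25
Full level-order sequence: 38, 33, 14, 2, 8, 35, 34, 32, 11, 19, 26, 23, 25.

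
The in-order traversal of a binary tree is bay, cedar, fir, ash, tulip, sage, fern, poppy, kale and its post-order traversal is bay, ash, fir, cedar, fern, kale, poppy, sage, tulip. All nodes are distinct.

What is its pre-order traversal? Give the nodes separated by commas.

tulip, cedar, bay, fir, ash, sage, poppy, fern, kale

The last element of post-order is the root; it splits in-order into left and right subtrees.
Root tulip: left subtree has 4 nodes {bay, cedar, fir, ash}, right has 4 {sage, fern, poppy, kale}.
  Root cedar: left subtree has 1 node {bay}, right has 2 {fir, ash}.
    Root fir: left subtree has 0 nodes { }, right has 1 {ash}.
  Root sage: left subtree has 0 nodes { }, right has 3 {fern, poppy, kale}.
    Root poppy: left subtree has 1 node {fern}, right has 1 {kale}.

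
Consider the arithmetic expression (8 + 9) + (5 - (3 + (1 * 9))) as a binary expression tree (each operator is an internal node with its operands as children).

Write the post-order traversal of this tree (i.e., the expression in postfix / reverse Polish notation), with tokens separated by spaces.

8 9 + 5 3 1 9 * + - +

Post-order on an expression tree gives postfix notation: for each operator, emit left operand, right operand, then the operator.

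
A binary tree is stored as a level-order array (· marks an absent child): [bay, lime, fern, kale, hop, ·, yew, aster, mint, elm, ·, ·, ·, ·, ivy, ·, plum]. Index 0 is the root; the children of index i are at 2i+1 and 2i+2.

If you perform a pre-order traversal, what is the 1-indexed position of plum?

5

Pre-order visits the node, then its left subtree, then its right subtree.
Visit bay.
At bay: go left to lime.
  Visit lime.
  At lime: go left to kale.
    Visit kale.
    At kale: go left to aster.
      Visit aster.
      At aster: no left child.
      At aster: go right to plum.
        plum is a leaf — visit plum.
    At kale: go right to mint.
      mint is a leaf — visit mint.
  At lime: go right to hop.
    Visit hop.
    At hop: go left to elm.
      elm is a leaf — visit elm.
    At hop: no right child.
At bay: go right to fern.
  Visit fern.
  At fern: no left child.
  At fern: go right to yew.
    Visit yew.
    At yew: no left child.
    At yew: go right to ivy.
      ivy is a leaf — visit ivy.
Full pre-order sequence: bay, lime, kale, aster, plum, mint, hop, elm, fern, yew, ivy.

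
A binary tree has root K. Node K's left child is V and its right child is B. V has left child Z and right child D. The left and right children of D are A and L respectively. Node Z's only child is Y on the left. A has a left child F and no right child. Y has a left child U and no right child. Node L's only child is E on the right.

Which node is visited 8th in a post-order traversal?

D

Post-order visits the left subtree, then the right subtree, then the node.
At K: go left to V.
  At V: go left to Z.
    At Z: go left to Y.
      At Y: go left to U.
        U is a leaf — visit U.
      At Y: no right child.
      Visit Y.
    At Z: no right child.
    Visit Z.
  At V: go right to D.
    At D: go left to A.
      At A: go left to F.
        F is a leaf — visit F.
      At A: no right child.
      Visit A.
    At D: go right to L.
      At L: no left child.
      At L: go right to E.
        E is a leaf — visit E.
      Visit L.
    Visit D.
  Visit V.
At K: go right to B.
  B is a leaf — visit B.
Visit K.
Full post-order sequence: U, Y, Z, F, A, E, L, D, V, B, K.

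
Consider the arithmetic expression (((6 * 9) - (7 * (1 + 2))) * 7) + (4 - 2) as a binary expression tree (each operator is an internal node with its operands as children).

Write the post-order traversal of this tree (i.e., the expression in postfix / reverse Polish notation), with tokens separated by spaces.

6 9 * 7 1 2 + * - 7 * 4 2 - +

Post-order on an expression tree gives postfix notation: for each operator, emit left operand, right operand, then the operator.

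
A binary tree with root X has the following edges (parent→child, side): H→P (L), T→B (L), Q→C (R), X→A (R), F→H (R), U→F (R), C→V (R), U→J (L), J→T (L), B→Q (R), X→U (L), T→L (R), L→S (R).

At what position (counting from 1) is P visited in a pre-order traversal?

13

Pre-order visits the node, then its left subtree, then its right subtree.
Visit X.
At X: go left to U.
  Visit U.
  At U: go left to J.
    Visit J.
    At J: go left to T.
      Visit T.
      At T: go left to B.
        Visit B.
        At B: no left child.
        At B: go right to Q.
          Visit Q.
          At Q: no left child.
          At Q: go right to C.
            Visit C.
            At C: no left child.
            At C: go right to V.
              V is a leaf — visit V.
      At T: go right to L.
        Visit L.
        At L: no left child.
        At L: go right to S.
          S is a leaf — visit S.
    At J: no right child.
  At U: go right to F.
    Visit F.
    At F: no left child.
    At F: go right to H.
      Visit H.
      At H: go left to P.
        P is a leaf — visit P.
      At H: no right child.
At X: go right to A.
  A is a leaf — visit A.
Full pre-order sequence: X, U, J, T, B, Q, C, V, L, S, F, H, P, A.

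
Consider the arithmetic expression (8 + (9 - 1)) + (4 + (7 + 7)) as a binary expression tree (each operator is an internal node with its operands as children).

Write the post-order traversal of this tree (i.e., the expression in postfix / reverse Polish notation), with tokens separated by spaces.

Post-order on an expression tree gives postfix notation: for each operator, emit left operand, right operand, then the operator.

8 9 1 - + 4 7 7 + + +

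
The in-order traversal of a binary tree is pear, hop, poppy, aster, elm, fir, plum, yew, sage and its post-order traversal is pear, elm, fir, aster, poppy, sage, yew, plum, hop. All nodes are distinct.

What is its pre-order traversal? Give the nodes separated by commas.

hop, pear, plum, poppy, aster, fir, elm, yew, sage

The last element of post-order is the root; it splits in-order into left and right subtrees.
Root hop: left subtree has 1 node {pear}, right has 7 {poppy, aster, elm, fir, plum, yew, sage}.
  Root plum: left subtree has 4 nodes {poppy, aster, elm, fir}, right has 2 {yew, sage}.
    Root poppy: left subtree has 0 nodes { }, right has 3 {aster, elm, fir}.
      Root aster: left subtree has 0 nodes { }, right has 2 {elm, fir}.
        Root fir: left subtree has 1 node {elm}, right has 0 { }.
    Root yew: left subtree has 0 nodes { }, right has 1 {sage}.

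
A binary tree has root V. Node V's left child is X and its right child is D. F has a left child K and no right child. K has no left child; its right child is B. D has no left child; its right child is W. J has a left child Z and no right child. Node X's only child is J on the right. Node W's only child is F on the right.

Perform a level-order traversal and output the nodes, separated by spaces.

V X D J W Z F K B

Level-order visits nodes level by level from the root, left to right within each level.
Level 0: V
Level 1: X, D
Level 2: J, W
Level 3: Z, F
Level 4: K
Level 5: B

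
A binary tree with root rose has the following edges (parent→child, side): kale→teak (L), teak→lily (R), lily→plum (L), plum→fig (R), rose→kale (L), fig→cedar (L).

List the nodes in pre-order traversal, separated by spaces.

Pre-order visits the node, then its left subtree, then its right subtree.
Visit rose.
At rose: go left to kale.
  Visit kale.
  At kale: go left to teak.
    Visit teak.
    At teak: no left child.
    At teak: go right to lily.
      Visit lily.
      At lily: go left to plum.
        Visit plum.
        At plum: no left child.
        At plum: go right to fig.
          Visit fig.
          At fig: go left to cedar.
            cedar is a leaf — visit cedar.
          At fig: no right child.
      At lily: no right child.
  At kale: no right child.
At rose: no right child.

rose kale teak lily plum fig cedar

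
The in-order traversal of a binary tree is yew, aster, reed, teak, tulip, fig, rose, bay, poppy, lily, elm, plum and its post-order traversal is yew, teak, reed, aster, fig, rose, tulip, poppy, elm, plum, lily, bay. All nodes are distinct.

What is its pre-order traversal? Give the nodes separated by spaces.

The last element of post-order is the root; it splits in-order into left and right subtrees.
Root bay: left subtree has 7 nodes {yew, aster, reed, teak, tulip, fig, rose}, right has 4 {poppy, lily, elm, plum}.
  Root tulip: left subtree has 4 nodes {yew, aster, reed, teak}, right has 2 {fig, rose}.
    Root aster: left subtree has 1 node {yew}, right has 2 {reed, teak}.
      Root reed: left subtree has 0 nodes { }, right has 1 {teak}.
    Root rose: left subtree has 1 node {fig}, right has 0 { }.
  Root lily: left subtree has 1 node {poppy}, right has 2 {elm, plum}.
    Root plum: left subtree has 1 node {elm}, right has 0 { }.

bay tulip aster yew reed teak rose fig lily poppy plum elm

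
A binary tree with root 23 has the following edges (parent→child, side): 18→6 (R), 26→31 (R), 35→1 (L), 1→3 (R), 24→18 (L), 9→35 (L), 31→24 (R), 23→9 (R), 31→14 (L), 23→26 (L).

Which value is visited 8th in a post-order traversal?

1

Post-order visits the left subtree, then the right subtree, then the node.
At 23: go left to 26.
  At 26: no left child.
  At 26: go right to 31.
    At 31: go left to 14.
      14 is a leaf — visit 14.
    At 31: go right to 24.
      At 24: go left to 18.
        At 18: no left child.
        At 18: go right to 6.
          6 is a leaf — visit 6.
        Visit 18.
      At 24: no right child.
      Visit 24.
    Visit 31.
  Visit 26.
At 23: go right to 9.
  At 9: go left to 35.
    At 35: go left to 1.
      At 1: no left child.
      At 1: go right to 3.
        3 is a leaf — visit 3.
      Visit 1.
    At 35: no right child.
    Visit 35.
  At 9: no right child.
  Visit 9.
Visit 23.
Full post-order sequence: 14, 6, 18, 24, 31, 26, 3, 1, 35, 9, 23.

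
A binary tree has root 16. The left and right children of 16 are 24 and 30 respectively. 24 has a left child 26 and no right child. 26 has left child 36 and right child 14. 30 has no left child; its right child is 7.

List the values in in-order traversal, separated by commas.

36, 26, 14, 24, 16, 30, 7

In-order visits the left subtree, then the node, then the right subtree.
At 16: go left to 24.
  At 24: go left to 26.
    At 26: go left to 36.
      36 is a leaf — visit 36.
    Visit 26.
    At 26: go right to 14.
      14 is a leaf — visit 14.
  Visit 24.
  At 24: no right child.
Visit 16.
At 16: go right to 30.
  At 30: no left child.
  Visit 30.
  At 30: go right to 7.
    7 is a leaf — visit 7.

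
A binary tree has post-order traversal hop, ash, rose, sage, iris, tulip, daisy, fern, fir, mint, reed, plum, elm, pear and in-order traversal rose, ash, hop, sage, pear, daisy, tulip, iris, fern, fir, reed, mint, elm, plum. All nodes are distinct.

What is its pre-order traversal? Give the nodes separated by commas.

pear, sage, rose, ash, hop, elm, reed, fir, fern, daisy, tulip, iris, mint, plum

The last element of post-order is the root; it splits in-order into left and right subtrees.
Root pear: left subtree has 4 nodes {rose, ash, hop, sage}, right has 9 {daisy, tulip, iris, fern, fir, reed, mint, elm, plum}.
  Root sage: left subtree has 3 nodes {rose, ash, hop}, right has 0 { }.
    Root rose: left subtree has 0 nodes { }, right has 2 {ash, hop}.
      Root ash: left subtree has 0 nodes { }, right has 1 {hop}.
  Root elm: left subtree has 7 nodes {daisy, tulip, iris, fern, fir, reed, mint}, right has 1 {plum}.
    Root reed: left subtree has 5 nodes {daisy, tulip, iris, fern, fir}, right has 1 {mint}.
      Root fir: left subtree has 4 nodes {daisy, tulip, iris, fern}, right has 0 { }.
        Root fern: left subtree has 3 nodes {daisy, tulip, iris}, right has 0 { }.
          Root daisy: left subtree has 0 nodes { }, right has 2 {tulip, iris}.
            Root tulip: left subtree has 0 nodes { }, right has 1 {iris}.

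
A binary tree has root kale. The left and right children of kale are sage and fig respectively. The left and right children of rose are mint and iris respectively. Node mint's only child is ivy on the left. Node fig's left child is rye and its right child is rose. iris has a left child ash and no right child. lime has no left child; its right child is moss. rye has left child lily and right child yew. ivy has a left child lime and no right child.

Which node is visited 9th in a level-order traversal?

Level-order visits nodes level by level from the root, left to right within each level.
Level 0: kale
Level 1: sage, fig
Level 2: rye, rose
Level 3: lily, yew, mint, iris
Level 4: ivy, ash
Level 5: lime
Level 6: moss
Full level-order sequence: kale, sage, fig, rye, rose, lily, yew, mint, iris, ivy, ash, lime, moss.

iris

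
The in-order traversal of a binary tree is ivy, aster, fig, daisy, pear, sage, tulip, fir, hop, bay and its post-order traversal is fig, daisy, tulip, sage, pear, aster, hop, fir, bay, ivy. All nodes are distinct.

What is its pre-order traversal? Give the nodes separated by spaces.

The last element of post-order is the root; it splits in-order into left and right subtrees.
Root ivy: left subtree has 0 nodes { }, right has 9 {aster, fig, daisy, pear, sage, tulip, fir, hop, bay}.
  Root bay: left subtree has 8 nodes {aster, fig, daisy, pear, sage, tulip, fir, hop}, right has 0 { }.
    Root fir: left subtree has 6 nodes {aster, fig, daisy, pear, sage, tulip}, right has 1 {hop}.
      Root aster: left subtree has 0 nodes { }, right has 5 {fig, daisy, pear, sage, tulip}.
        Root pear: left subtree has 2 nodes {fig, daisy}, right has 2 {sage, tulip}.
          Root daisy: left subtree has 1 node {fig}, right has 0 { }.
          Root sage: left subtree has 0 nodes { }, right has 1 {tulip}.

ivy bay fir aster pear daisy fig sage tulip hop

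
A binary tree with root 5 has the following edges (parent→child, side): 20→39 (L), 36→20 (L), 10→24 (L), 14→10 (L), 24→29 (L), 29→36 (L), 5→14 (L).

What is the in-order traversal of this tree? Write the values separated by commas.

39, 20, 36, 29, 24, 10, 14, 5

In-order visits the left subtree, then the node, then the right subtree.
At 5: go left to 14.
  At 14: go left to 10.
    At 10: go left to 24.
      At 24: go left to 29.
        At 29: go left to 36.
          At 36: go left to 20.
            At 20: go left to 39.
              39 is a leaf — visit 39.
            Visit 20.
            At 20: no right child.
          Visit 36.
          At 36: no right child.
        Visit 29.
        At 29: no right child.
      Visit 24.
      At 24: no right child.
    Visit 10.
    At 10: no right child.
  Visit 14.
  At 14: no right child.
Visit 5.
At 5: no right child.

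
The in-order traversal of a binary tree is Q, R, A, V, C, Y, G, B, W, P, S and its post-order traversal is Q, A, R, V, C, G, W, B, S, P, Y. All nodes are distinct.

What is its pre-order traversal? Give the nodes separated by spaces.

The last element of post-order is the root; it splits in-order into left and right subtrees.
Root Y: left subtree has 5 nodes {Q, R, A, V, C}, right has 5 {G, B, W, P, S}.
  Root C: left subtree has 4 nodes {Q, R, A, V}, right has 0 { }.
    Root V: left subtree has 3 nodes {Q, R, A}, right has 0 { }.
      Root R: left subtree has 1 node {Q}, right has 1 {A}.
  Root P: left subtree has 3 nodes {G, B, W}, right has 1 {S}.
    Root B: left subtree has 1 node {G}, right has 1 {W}.

Y C V R Q A P B G W S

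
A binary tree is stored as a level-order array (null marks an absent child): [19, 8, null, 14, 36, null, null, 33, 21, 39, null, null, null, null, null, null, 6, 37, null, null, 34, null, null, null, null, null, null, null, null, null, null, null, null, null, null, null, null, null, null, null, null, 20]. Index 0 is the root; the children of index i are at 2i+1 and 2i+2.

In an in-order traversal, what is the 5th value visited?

21

In-order visits the left subtree, then the node, then the right subtree.
At 19: go left to 8.
  At 8: go left to 14.
    At 14: go left to 33.
      At 33: no left child.
      Visit 33.
      At 33: go right to 6.
        6 is a leaf — visit 6.
    Visit 14.
    At 14: go right to 21.
      At 21: go left to 37.
        37 is a leaf — visit 37.
      Visit 21.
      At 21: no right child.
  Visit 8.
  At 8: go right to 36.
    At 36: go left to 39.
      At 39: no left child.
      Visit 39.
      At 39: go right to 34.
        At 34: go left to 20.
          20 is a leaf — visit 20.
        Visit 34.
        At 34: no right child.
    Visit 36.
    At 36: no right child.
Visit 19.
At 19: no right child.
Full in-order sequence: 33, 6, 14, 37, 21, 8, 39, 20, 34, 36, 19.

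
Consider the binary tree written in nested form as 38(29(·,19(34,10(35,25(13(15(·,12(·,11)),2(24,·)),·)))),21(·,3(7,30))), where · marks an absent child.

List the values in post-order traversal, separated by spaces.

Post-order visits the left subtree, then the right subtree, then the node.
At 38: go left to 29.
  At 29: no left child.
  At 29: go right to 19.
    At 19: go left to 34.
      34 is a leaf — visit 34.
    At 19: go right to 10.
      At 10: go left to 35.
        35 is a leaf — visit 35.
      At 10: go right to 25.
        At 25: go left to 13.
          At 13: go left to 15.
            At 15: no left child.
            At 15: go right to 12.
              At 12: no left child.
              At 12: go right to 11.
                11 is a leaf — visit 11.
              Visit 12.
            Visit 15.
          At 13: go right to 2.
            At 2: go left to 24.
              24 is a leaf — visit 24.
            At 2: no right child.
            Visit 2.
          Visit 13.
        At 25: no right child.
        Visit 25.
      Visit 10.
    Visit 19.
  Visit 29.
At 38: go right to 21.
  At 21: no left child.
  At 21: go right to 3.
    At 3: go left to 7.
      7 is a leaf — visit 7.
    At 3: go right to 30.
      30 is a leaf — visit 30.
    Visit 3.
  Visit 21.
Visit 38.

34 35 11 12 15 24 2 13 25 10 19 29 7 30 3 21 38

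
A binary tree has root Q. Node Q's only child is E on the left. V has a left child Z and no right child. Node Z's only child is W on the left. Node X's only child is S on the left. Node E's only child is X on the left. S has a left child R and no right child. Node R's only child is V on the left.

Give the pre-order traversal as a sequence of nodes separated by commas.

Pre-order visits the node, then its left subtree, then its right subtree.
Visit Q.
At Q: go left to E.
  Visit E.
  At E: go left to X.
    Visit X.
    At X: go left to S.
      Visit S.
      At S: go left to R.
        Visit R.
        At R: go left to V.
          Visit V.
          At V: go left to Z.
            Visit Z.
            At Z: go left to W.
              W is a leaf — visit W.
            At Z: no right child.
          At V: no right child.
        At R: no right child.
      At S: no right child.
    At X: no right child.
  At E: no right child.
At Q: no right child.

Q, E, X, S, R, V, Z, W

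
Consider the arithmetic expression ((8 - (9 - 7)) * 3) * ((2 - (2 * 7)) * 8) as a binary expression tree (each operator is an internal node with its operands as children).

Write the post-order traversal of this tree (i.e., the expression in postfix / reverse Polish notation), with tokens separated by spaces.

Post-order on an expression tree gives postfix notation: for each operator, emit left operand, right operand, then the operator.

8 9 7 - - 3 * 2 2 7 * - 8 * *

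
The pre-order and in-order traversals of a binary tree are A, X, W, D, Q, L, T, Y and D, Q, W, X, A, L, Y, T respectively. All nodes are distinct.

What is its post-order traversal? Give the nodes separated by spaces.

The first element of pre-order is the root; it splits in-order into left and right subtrees.
Root A: left subtree has 4 nodes {D, Q, W, X}, right has 3 {L, Y, T}.
  Root X: left subtree has 3 nodes {D, Q, W}, right has 0 { }.
    Root W: left subtree has 2 nodes {D, Q}, right has 0 { }.
      Root D: left subtree has 0 nodes { }, right has 1 {Q}.
  Root L: left subtree has 0 nodes { }, right has 2 {Y, T}.
    Root T: left subtree has 1 node {Y}, right has 0 { }.

Q D W X Y T L A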